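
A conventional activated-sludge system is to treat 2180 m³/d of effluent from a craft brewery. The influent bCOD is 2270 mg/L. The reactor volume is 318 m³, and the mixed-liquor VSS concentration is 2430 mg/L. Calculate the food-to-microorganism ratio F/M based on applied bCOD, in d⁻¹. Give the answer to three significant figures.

F/M = applied load / biomass = Q·S₀/(V·X) = 2180 × 2270 / (318.0 × 2430) = 6.404 d⁻¹.

F/M ≈ 6.40 d⁻¹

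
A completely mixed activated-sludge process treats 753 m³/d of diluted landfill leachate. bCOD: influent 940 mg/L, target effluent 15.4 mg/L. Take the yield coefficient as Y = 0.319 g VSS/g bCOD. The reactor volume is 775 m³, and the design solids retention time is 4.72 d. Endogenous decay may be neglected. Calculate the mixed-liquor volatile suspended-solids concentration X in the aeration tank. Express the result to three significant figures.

X ≈ 1350 mg/L

X = Y·Q·ΔS·θ_c / V = 0.319 × 753 × (940 − 15.4) × 4.72 / 775 = 1353 mg/L.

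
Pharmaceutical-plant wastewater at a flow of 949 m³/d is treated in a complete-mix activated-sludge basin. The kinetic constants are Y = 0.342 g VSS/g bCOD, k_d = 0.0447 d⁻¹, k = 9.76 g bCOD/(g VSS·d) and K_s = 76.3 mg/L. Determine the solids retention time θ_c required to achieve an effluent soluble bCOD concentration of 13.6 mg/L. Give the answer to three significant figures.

θ_c ≈ 2.17 d

From 1/θ_c = Y·k·S/(K_s + S) − k_d: Y·k·S/(K_s+S) = 0.342 × 9.76 × 13.6 / (76.3 + 13.6) = 0.5050 d⁻¹.
θ_c = 1/(μ − k_d) = 1/(0.5050 − 0.0447) = 1/0.4603 = 2.173 d.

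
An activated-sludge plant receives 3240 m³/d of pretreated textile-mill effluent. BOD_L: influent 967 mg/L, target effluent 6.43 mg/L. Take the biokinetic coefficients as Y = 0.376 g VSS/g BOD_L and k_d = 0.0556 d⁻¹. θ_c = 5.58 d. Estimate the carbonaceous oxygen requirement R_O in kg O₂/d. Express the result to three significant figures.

R_O ≈ 1840 kg O₂/d

Correct the yield for decay: Y_obs = Y/(1 + k_d θ_c) = 0.376 / (1 + 0.0556 × 5.58) = 0.376 / 1.310 = 0.2870.
ΔS = 967 − 6.43 = 960.6 mg/L, so the substrate removal rate is 3240 × 960.6/1000 = 3112 kg BOD_L/d.
Net sludge production P_X = 0.2870 × 3112 = 893.1 kg VSS/d.
R_O = Q·(S₀ − S) − 1.42·P_X = 3112 − 1.42 × 893.1 = 1844 kg O₂/d.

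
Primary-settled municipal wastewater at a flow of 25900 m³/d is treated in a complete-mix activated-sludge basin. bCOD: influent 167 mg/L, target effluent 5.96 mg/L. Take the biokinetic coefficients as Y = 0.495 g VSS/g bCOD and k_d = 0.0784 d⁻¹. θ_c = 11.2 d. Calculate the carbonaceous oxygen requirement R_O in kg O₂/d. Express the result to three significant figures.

R_O ≈ 2610 kg O₂/d

Correct the yield for decay: Y_obs = Y/(1 + k_d θ_c) = 0.495 / (1 + 0.0784 × 11.2) = 0.495 / 1.878 = 0.2636.
Substrate removed = Q·(S₀ − S) = 25900 m³/d × (167 − 5.96) g/m³ = 4.17×10^6 g/d = 4171 kg/d.
Biomass synthesised: P_X = Y_obs × 4171 = 1099 kg VSS/d.
R_O = Q·(S₀ − S) − 1.42·P_X = 4171 − 1.42 × 1099 = 2610 kg O₂/d.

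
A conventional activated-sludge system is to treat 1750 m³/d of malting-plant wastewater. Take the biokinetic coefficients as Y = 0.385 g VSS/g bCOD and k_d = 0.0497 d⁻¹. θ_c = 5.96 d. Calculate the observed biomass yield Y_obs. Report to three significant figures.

Y_obs ≈ 0.297 g VSS/g bCOD

Observed yield with endogenous decay: Y_obs = Y / (1 + k_d·θ_c) = 0.385 / (1 + 0.0497 × 5.96) = 0.385 / 1.296 = 0.2970 g VSS/g bCOD.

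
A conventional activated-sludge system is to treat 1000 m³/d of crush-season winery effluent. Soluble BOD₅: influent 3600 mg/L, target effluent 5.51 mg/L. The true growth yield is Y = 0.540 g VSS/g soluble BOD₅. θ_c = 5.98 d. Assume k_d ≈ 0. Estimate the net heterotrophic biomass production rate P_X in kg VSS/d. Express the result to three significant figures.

P_X ≈ 1940 kg VSS/d

No decay correction is needed, so Y_obs = Y = 0.540.
Mass of soluble BOD₅ removed per day: Q(S₀ − S) = 1000 × 3594 g/m³ = 3594 kg/d.
P_X = Y_obs · Q(S₀ − S) = 0.5400 × 3594 = 1941 kg VSS/d.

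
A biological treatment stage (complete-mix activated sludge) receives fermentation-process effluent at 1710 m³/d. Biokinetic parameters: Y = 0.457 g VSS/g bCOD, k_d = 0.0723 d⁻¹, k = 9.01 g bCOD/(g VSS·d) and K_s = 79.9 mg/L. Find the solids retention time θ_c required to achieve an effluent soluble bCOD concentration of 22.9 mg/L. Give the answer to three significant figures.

θ_c ≈ 1.18 d

Specific growth rate at S = 22.9 mg/L: μ = YkS/(K_s+S) = 0.457·9.01·22.9/(79.9+22.9) = 0.9172 d⁻¹.
θ_c = 1/(μ − k_d) = 1/(0.9172 − 0.0723) = 1/0.8449 = 1.184 d.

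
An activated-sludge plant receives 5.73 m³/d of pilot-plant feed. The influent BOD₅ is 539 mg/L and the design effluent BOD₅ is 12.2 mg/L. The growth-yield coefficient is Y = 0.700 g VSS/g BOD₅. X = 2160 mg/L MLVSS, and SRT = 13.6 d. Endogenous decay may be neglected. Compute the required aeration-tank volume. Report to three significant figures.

Biomass mass balance (decay neglected): V·X = Y·Q·(S₀ − S)·θ_c, so V = 0.700 × 5.73 × (539 − 12.2) × 13.6 / 2160 = 13.30 m³.

V ≈ 13.3 m³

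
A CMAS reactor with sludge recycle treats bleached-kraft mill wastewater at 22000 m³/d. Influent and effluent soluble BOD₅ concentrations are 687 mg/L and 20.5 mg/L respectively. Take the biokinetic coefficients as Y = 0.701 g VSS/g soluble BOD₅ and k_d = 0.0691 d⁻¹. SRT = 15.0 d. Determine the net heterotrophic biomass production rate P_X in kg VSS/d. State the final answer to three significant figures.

The observed yield is Y_obs = Y/(1 + k_d·θ_c) = 0.701 / (1 + 0.0691 × 15.0) = 0.701 / 2.037 = 0.3442 g VSS per g soluble BOD₅ removed.
Mass of soluble BOD₅ removed per day: Q(S₀ − S) = 22000 × 666.5 g/m³ = 14663 kg/d.
P_X = Y_obs · Q(S₀ − S) = 0.3442 × 14663 = 5047 kg VSS/d.

P_X ≈ 5050 kg VSS/d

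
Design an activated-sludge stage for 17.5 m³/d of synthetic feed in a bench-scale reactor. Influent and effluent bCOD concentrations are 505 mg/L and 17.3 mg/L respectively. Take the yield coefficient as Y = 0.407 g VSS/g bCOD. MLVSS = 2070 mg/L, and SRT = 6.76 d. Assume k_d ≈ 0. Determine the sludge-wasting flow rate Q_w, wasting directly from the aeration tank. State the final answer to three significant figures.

With k_d = 0 the design equation reduces to V = Y Q (S₀−S) θ_c / X = 0.407 × 17.5 × (505 − 17.3) × 6.76 / 2070 = 11.34 m³.
With mixed-liquor wasting, θ_c = V/Q_w, so Q_w = V/θ_c = 11.34/6.76 = 1.678 m³/d.

Q_w ≈ 1.68 m³/d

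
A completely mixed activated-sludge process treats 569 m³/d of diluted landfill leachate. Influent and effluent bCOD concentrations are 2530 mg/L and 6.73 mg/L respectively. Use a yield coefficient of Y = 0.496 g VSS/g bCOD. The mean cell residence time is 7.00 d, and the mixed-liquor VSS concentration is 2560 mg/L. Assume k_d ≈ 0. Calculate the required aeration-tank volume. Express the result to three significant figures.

V ≈ 1950 m³

With k_d = 0 the design equation reduces to V = Y Q (S₀−S) θ_c / X = 0.496 × 569 × (2530 − 6.73) × 7.00 / 2560 = 1947 m³.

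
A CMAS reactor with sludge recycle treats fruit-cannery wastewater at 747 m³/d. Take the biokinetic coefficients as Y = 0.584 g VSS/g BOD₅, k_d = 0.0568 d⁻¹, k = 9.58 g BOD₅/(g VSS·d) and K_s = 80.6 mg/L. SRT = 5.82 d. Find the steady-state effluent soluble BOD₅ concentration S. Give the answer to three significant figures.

S ≈ 3.43 mg/L

For a completely mixed reactor with recycle the Lawrence–McCarty relation gives S = K_s·(1 + k_d·θ_c) / [θ_c·(Y·k − k_d) − 1] = 80.6 × (1 + 0.0568 × 5.82) / [5.82 × (0.584 × 9.58 − 0.0568) − 1] = 107.2 / 31.23 = 3.434 mg/L.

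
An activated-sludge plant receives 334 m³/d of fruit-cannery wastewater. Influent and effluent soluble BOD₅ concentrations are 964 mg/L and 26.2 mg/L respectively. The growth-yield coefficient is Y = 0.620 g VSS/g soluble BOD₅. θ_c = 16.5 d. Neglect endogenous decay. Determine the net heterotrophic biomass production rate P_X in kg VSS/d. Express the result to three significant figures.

P_X ≈ 194 kg VSS/d

Since k_d ≈ 0, Y_obs = Y = 0.620 g VSS/g soluble BOD₅.
Substrate removed = Q·(S₀ − S) = 334 m³/d × (964 − 26.2) g/m³ = 3.13×10^5 g/d = 313.2 kg/d.
Net biomass production P_X = Y_obs × Q·(S₀ − S) = 0.6200 × 313.2 = 194.2 kg VSS/d.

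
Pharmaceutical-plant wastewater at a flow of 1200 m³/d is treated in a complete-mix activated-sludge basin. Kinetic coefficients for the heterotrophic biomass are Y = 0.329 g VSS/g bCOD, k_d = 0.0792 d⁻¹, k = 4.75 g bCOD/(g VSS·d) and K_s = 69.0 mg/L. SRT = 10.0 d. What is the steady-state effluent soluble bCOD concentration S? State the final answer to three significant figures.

S ≈ 8.94 mg/L

Effluent substrate depends only on kinetics and SRT: S = K_s(1 + k_d θ_c) / [θ_c(Yk − k_d) − 1] = 69.0 × (1 + 0.0792 × 10.0) / [10.0 × (0.329 × 4.75 − 0.0792) − 1] = 123.6 / 13.84 = 8.937 mg/L.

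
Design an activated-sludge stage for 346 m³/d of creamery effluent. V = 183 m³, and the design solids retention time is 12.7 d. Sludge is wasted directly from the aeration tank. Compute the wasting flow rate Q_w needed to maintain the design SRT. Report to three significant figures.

Q_w ≈ 14.4 m³/d

Wasting from the aeration tank: Q_w = V / θ_c = 183.0 / 12.7 = 14.41 m³/d.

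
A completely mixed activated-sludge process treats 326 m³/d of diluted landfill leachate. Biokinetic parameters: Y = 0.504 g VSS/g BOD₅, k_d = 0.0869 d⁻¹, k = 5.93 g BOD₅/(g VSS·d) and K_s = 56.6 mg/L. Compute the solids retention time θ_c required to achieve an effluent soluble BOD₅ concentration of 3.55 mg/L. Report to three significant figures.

Specific growth rate at S = 3.55 mg/L: μ = YkS/(K_s+S) = 0.504·5.93·3.55/(56.6+3.55) = 0.1764 d⁻¹.
1/θ_c = 0.1764 − 0.0869 = 0.08949 d⁻¹, so θ_c = 11.17 d.

θ_c ≈ 11.2 d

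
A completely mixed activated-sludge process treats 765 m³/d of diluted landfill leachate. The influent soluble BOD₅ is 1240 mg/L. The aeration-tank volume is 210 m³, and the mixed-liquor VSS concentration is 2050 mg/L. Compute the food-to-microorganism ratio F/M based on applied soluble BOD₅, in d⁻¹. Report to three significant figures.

F/M = applied load / biomass = Q·S₀/(V·X) = 765 × 1240 / (210.0 × 2050) = 2.203 d⁻¹.

F/M ≈ 2.20 d⁻¹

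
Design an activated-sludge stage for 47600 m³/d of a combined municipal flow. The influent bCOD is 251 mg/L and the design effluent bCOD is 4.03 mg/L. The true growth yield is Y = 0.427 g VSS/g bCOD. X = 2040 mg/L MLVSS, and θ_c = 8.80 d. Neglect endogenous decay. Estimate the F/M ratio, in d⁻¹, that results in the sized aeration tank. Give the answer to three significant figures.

Biomass mass balance (decay neglected): V·X = Y·Q·(S₀ − S)·θ_c, so V = 0.427 × 47600 × (251 − 4.03) × 8.80 / 2040 = 21654 m³.
F/M = Q·S₀ / (V·X) = 47600 × 251 / (21654 × 2040) = 0.2705 g bCOD·(g VSS·d)⁻¹.

F/M ≈ 0.270 d⁻¹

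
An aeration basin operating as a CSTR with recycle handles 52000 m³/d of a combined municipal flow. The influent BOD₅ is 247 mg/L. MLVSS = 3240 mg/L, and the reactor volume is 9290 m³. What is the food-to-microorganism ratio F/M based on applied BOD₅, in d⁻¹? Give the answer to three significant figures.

F/M = applied load / biomass = Q·S₀/(V·X) = 52000 × 247 / (9290 × 3240) = 0.4267 d⁻¹.

F/M ≈ 0.427 d⁻¹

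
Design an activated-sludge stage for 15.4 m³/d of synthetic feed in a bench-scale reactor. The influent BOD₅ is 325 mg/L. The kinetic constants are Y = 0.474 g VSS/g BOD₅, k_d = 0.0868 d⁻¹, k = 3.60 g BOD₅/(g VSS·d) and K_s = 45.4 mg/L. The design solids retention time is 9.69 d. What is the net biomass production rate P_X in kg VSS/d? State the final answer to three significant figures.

P_X ≈ 1.27 kg VSS/d

Effluent substrate depends only on kinetics and SRT: S = K_s(1 + k_d θ_c) / [θ_c(Yk − k_d) − 1] = 45.4 × (1 + 0.0868 × 9.69) / [9.69 × (0.474 × 3.60 − 0.0868) − 1] = 83.59 / 14.69 = 5.688 mg/L.
Y_obs = Y / (1 + k_d θ_c) = 0.474 / (1 + 0.0868 × 9.69) = 0.474 / 1.841 = 0.2575.
Substrate removed = Q·(S₀ − S) = 15.4 m³/d × (325 − 5.69) g/m³ = 4.92×10^3 g/d = 4.917 kg/d.
Biomass produced: P_X = Y_obs·Q·ΔS = 0.2575 × 4.917 ≈ 1.266 kg VSS/d.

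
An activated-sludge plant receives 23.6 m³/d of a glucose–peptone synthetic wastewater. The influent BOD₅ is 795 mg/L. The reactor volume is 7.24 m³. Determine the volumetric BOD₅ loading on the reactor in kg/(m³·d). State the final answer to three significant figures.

Volumetric loading L_v = Q·S₀ / V = 23.6 × 795 g/m³ / 7.240 m³ = 2591 g/(m³·d) = 2.591 kg BOD₅/(m³·d).

L_v ≈ 2.59 kg BOD₅/(m³·d)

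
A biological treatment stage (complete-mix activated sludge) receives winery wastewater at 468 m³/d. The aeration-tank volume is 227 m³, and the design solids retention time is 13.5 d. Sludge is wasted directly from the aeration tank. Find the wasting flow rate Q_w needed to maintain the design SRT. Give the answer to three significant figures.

Q_w ≈ 16.8 m³/d

Wasting from the aeration tank: Q_w = V / θ_c = 227.0 / 13.5 = 16.81 m³/d.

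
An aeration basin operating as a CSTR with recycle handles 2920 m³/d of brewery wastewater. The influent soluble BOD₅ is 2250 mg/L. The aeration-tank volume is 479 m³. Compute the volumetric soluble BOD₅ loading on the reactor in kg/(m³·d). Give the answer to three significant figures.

Volumetric loading L_v = Q·S₀ / V = 2920 × 2250 g/m³ / 479.0 m³ = 13716 g/(m³·d) = 13.72 kg soluble BOD₅/(m³·d).

L_v ≈ 13.7 kg soluble BOD₅/(m³·d)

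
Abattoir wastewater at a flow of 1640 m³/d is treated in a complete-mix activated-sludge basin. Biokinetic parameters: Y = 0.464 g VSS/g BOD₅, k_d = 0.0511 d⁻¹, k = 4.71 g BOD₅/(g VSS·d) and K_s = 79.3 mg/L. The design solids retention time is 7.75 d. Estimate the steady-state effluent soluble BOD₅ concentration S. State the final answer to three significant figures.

For a completely mixed reactor with recycle the Lawrence–McCarty relation gives S = K_s·(1 + k_d·θ_c) / [θ_c·(Y·k − k_d) − 1] = 79.3 × (1 + 0.0511 × 7.75) / [7.75 × (0.464 × 4.71 − 0.0511) − 1] = 110.7 / 15.54 = 7.123 mg/L.

S ≈ 7.12 mg/L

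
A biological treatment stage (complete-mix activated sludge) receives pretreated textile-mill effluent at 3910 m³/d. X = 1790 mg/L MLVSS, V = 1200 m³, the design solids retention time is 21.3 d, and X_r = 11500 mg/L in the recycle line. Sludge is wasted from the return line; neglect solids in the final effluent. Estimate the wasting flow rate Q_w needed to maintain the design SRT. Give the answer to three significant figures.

Q_w ≈ 8.77 m³/d

Wasting from the return line (neglecting effluent solids): Q_w = V·X / (θ_c·X_r) = 1200 × 1790 / (21.3 × 11500) = 8.769 m³/d.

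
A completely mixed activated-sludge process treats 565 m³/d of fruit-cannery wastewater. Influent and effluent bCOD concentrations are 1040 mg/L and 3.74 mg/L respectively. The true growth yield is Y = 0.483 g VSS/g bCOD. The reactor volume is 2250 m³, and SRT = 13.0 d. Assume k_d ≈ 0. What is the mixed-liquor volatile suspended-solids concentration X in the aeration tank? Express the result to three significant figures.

X ≈ 1630 mg/L

Without decay, X = Y Q (S₀−S) θ_c / V = 0.483 × 565 × (1040 − 3.74) × 13.0 / 2250 = 1634 mg/L.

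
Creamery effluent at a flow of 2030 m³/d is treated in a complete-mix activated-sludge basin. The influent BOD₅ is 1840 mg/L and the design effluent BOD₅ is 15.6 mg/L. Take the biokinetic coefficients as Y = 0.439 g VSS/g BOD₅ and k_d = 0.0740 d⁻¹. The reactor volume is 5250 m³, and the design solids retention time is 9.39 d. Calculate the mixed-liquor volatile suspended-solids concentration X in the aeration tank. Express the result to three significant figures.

From V·X·(1 + k_d·θ_c) = Y·Q·(S₀ − S)·θ_c: X = 0.439 × 2030 × (1840 − 15.6) × 9.39 / [5250 × (1 + 0.0740 × 9.39)] = 1716 mg/L.

X ≈ 1720 mg/L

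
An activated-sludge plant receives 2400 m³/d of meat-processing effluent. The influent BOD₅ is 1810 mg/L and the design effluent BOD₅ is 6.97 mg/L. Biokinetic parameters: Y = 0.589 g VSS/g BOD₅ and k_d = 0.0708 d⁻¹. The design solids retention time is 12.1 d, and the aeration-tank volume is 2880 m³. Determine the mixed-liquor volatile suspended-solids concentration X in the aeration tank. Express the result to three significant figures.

Solving the biomass balance for X: X = Y Q (S₀−S) θ_c / [V (1+k_d θ_c)] = 0.589 × 2400 × (1810 − 6.97) × 12.1 / [2880 × (1 + 0.0708 × 12.1)] = 5767 mg/L.

X ≈ 5770 mg/L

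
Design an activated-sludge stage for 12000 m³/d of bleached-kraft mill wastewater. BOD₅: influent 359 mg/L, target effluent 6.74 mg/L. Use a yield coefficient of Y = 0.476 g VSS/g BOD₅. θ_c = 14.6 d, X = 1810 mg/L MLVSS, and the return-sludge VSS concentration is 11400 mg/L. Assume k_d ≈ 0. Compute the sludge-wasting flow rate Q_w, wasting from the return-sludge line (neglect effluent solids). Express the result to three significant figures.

V·X = Y·Q·ΔS·θ_c gives V = 0.476 × 12000 × (359 − 6.74) × 14.6 / 1810 = 16230 m³.
θ_c = V·X/(Q_w·X_r) when wasting from the recycle, so Q_w = V·X/(θ_c·X_r) = 16230 × 1810 / (14.6 × 11400) = 176.5 m³/d.

Q_w ≈ 177 m³/d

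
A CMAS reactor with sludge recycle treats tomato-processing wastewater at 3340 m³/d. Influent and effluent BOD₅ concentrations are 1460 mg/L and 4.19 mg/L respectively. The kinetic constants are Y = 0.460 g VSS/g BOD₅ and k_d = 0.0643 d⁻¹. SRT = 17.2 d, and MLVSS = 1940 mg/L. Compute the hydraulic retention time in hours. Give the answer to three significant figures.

Steady-state biomass mass balance: V·X·(1 + k_d·θ_c) = Y·Q·(S₀ − S)·θ_c, so V = 0.460 × 3340 × (1460 − 4.19) × 17.2 / [1940 × (1 + 0.0643 × 17.2)] = 3.85×10^7 / 4086 = 9416 m³.
τ = V/Q = 9416/3340 = 2.819 d, or 67.66 h.

τ ≈ 67.7 h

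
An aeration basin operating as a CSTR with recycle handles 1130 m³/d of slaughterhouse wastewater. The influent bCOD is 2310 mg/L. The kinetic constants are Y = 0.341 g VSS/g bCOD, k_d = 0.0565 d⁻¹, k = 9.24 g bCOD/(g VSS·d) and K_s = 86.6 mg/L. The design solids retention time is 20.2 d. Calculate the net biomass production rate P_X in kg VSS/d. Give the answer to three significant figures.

From the Monod/SRT balance for a CMAS, S = K_s·(1+k_d θ_c)/[θ_c·(Y k − k_d) − 1] = 86.6 × (1 + 0.0565 × 20.2) / [20.2 × (0.341 × 9.24 − 0.0565) − 1] = 185.4 / 61.51 = 3.015 mg/L.
The observed yield is Y_obs = Y/(1 + k_d·θ_c) = 0.341 / (1 + 0.0565 × 20.2) = 0.341 / 2.141 = 0.1592 g VSS per g bCOD removed.
ΔS = 2310 − 3.01 = 2307 mg/L, so the substrate removal rate is 1130 × 2307/1000 = 2607 kg bCOD/d.
Biomass produced: P_X = Y_obs·Q·ΔS = 0.1592 × 2607 ≈ 415.1 kg VSS/d.

P_X ≈ 415 kg VSS/d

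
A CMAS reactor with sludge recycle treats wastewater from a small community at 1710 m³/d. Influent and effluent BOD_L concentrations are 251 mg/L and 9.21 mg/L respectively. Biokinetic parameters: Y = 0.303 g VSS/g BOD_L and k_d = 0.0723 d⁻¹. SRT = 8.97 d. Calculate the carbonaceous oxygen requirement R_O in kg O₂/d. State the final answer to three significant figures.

R_O ≈ 306 kg O₂/d

The observed yield is Y_obs = Y/(1 + k_d·θ_c) = 0.303 / (1 + 0.0723 × 8.97) = 0.303 / 1.649 = 0.1838 g VSS per g BOD_L removed.
ΔS = 251 − 9.21 = 241.8 mg/L, so the substrate removal rate is 1710 × 241.8/1000 = 413.5 kg BOD_L/d.
Net sludge production P_X = 0.1838 × 413.5 = 75.99 kg VSS/d.
R_O = Q·ΔS − 1.42 P_X = 413.5 − 107.9 = 305.5 kg O₂/d.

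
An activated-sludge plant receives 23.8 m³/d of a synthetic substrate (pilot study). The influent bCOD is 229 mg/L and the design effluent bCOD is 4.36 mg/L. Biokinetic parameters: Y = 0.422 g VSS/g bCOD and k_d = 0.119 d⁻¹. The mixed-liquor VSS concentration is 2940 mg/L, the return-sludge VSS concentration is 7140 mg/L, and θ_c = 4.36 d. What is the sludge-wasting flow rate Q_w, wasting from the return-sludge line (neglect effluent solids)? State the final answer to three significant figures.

Q_w ≈ 0.208 m³/d

From the SRT design equation V = Y Q (S₀−S) θ_c / [X (1 + k_d θ_c)] = 0.422 × 23.8 × (229 − 4.36) × 4.36 / [2940 × (1 + 0.119 × 4.36)] = 9.84×10^3 / 4465 = 2.203 m³.
Wasting from the return line (neglecting effluent solids): Q_w = V·X / (θ_c·X_r) = 2.203 × 2940 / (4.36 × 7140) = 0.2080 m³/d.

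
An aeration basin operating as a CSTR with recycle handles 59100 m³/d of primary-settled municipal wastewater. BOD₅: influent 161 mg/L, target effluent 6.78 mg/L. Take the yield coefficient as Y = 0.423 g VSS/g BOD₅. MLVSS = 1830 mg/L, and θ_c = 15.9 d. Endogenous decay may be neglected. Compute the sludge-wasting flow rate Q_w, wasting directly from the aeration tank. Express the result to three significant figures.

Q_w ≈ 2110 m³/d

Biomass mass balance (decay neglected): V·X = Y·Q·(S₀ − S)·θ_c, so V = 0.423 × 59100 × (161 − 6.78) × 15.9 / 1830 = 33498 m³.
For wasting at MLVSS concentration, Q_w = V/θ_c = 33498/15.9 = 2107 m³/d.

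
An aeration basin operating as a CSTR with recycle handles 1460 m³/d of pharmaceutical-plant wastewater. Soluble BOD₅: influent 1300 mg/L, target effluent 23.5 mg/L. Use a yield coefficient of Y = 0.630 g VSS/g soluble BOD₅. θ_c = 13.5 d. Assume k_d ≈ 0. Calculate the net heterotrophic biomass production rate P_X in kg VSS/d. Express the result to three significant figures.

P_X ≈ 1170 kg VSS/d

Since k_d ≈ 0, Y_obs = Y = 0.630 g VSS/g soluble BOD₅.
ΔS = 1300 − 23.5 = 1276 mg/L, so the substrate removal rate is 1460 × 1276/1000 = 1864 kg soluble BOD₅/d.
Net biomass production P_X = Y_obs × Q·(S₀ − S) = 0.6300 × 1864 = 1174 kg VSS/d.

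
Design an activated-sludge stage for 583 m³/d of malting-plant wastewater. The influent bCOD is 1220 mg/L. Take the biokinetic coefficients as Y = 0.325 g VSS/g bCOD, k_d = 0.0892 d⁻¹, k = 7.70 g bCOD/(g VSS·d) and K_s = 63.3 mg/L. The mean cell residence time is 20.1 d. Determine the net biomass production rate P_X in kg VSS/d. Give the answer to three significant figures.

For a completely mixed reactor with recycle the Lawrence–McCarty relation gives S = K_s·(1 + k_d·θ_c) / [θ_c·(Y·k − k_d) − 1] = 63.3 × (1 + 0.0892 × 20.1) / [20.1 × (0.325 × 7.70 − 0.0892) − 1] = 176.8 / 47.51 = 3.721 mg/L.
Y_obs = Y / (1 + k_d θ_c) = 0.325 / (1 + 0.0892 × 20.1) = 0.325 / 2.793 = 0.1164.
Mass of bCOD removed per day: Q(S₀ − S) = 583 × 1216 g/m³ = 709.1 kg/d.
So the net sludge growth is P_X = 0.1164 × 709.1 = 82.51 kg VSS/d.

P_X ≈ 82.5 kg VSS/d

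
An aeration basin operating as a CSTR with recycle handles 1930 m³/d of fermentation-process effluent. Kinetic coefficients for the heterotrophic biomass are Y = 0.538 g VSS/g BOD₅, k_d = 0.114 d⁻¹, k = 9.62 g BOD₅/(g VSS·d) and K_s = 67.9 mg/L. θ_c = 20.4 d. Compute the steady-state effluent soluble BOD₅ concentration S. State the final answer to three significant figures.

For a completely mixed reactor with recycle the Lawrence–McCarty relation gives S = K_s·(1 + k_d·θ_c) / [θ_c·(Y·k − k_d) − 1] = 67.9 × (1 + 0.114 × 20.4) / [20.4 × (0.538 × 9.62 − 0.114) − 1] = 225.8 / 102.3 = 2.208 mg/L.

S ≈ 2.21 mg/L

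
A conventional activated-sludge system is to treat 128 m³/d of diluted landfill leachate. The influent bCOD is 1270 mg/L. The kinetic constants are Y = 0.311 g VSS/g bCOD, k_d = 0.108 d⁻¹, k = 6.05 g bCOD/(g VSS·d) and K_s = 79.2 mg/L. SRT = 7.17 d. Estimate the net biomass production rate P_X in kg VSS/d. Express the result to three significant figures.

For a completely mixed reactor with recycle the Lawrence–McCarty relation gives S = K_s·(1 + k_d·θ_c) / [θ_c·(Y·k − k_d) − 1] = 79.2 × (1 + 0.108 × 7.17) / [7.17 × (0.311 × 6.05 − 0.108) − 1] = 140.5 / 11.72 = 11.99 mg/L.
Correct the yield for decay: Y_obs = Y/(1 + k_d θ_c) = 0.311 / (1 + 0.108 × 7.17) = 0.311 / 1.774 = 0.1753.
Q·(S₀ − S) = 128 × (1270 − 12.0) × 10⁻³ = 161.0 kg/d removed.
Net biomass production P_X = Y_obs × Q·(S₀ − S) = 0.1753 × 161.0 = 28.22 kg VSS/d.

P_X ≈ 28.2 kg VSS/d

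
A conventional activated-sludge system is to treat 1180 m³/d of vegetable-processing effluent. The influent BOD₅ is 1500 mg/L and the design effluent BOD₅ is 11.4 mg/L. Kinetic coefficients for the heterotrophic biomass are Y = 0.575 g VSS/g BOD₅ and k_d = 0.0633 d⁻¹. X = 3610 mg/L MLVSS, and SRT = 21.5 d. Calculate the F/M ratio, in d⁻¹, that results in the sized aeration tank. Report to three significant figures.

Steady-state biomass mass balance: V·X·(1 + k_d·θ_c) = Y·Q·(S₀ − S)·θ_c, so V = 0.575 × 1180 × (1500 − 11.4) × 21.5 / [3610 × (1 + 0.0633 × 21.5)] = 2.17×10^7 / 8523 = 2548 m³.
F/M = applied load / biomass = Q·S₀/(V·X) = 1180 × 1500 / (2548 × 3610) = 0.1924 d⁻¹.

F/M ≈ 0.192 d⁻¹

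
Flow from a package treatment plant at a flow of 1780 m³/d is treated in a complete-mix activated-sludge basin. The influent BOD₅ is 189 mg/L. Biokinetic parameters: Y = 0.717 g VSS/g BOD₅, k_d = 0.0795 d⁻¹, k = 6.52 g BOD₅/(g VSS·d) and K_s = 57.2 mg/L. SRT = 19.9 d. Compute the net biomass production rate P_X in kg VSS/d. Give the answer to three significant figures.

Effluent substrate depends only on kinetics and SRT: S = K_s(1 + k_d θ_c) / [θ_c(Yk − k_d) − 1] = 57.2 × (1 + 0.0795 × 19.9) / [19.9 × (0.717 × 6.52 − 0.0795) − 1] = 147.7 / 90.45 = 1.633 mg/L.
Correct the yield for decay: Y_obs = Y/(1 + k_d θ_c) = 0.717 / (1 + 0.0795 × 19.9) = 0.717 / 2.582 = 0.2777.
Q·(S₀ − S) = 1780 × (189 − 1.63) × 10⁻³ = 333.5 kg/d removed.
Biomass produced: P_X = Y_obs·Q·ΔS = 0.2777 × 333.5 ≈ 92.61 kg VSS/d.

P_X ≈ 92.6 kg VSS/d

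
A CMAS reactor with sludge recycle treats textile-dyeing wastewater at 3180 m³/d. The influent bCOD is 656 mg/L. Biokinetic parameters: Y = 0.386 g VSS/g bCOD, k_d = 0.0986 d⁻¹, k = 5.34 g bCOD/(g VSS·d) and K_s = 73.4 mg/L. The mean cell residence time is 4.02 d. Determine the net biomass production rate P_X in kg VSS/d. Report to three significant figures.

Effluent substrate depends only on kinetics and SRT: S = K_s(1 + k_d θ_c) / [θ_c(Yk − k_d) − 1] = 73.4 × (1 + 0.0986 × 4.02) / [4.02 × (0.386 × 5.34 − 0.0986) − 1] = 102.5 / 6.890 = 14.88 mg/L.
Y_obs = Y / (1 + k_d θ_c) = 0.386 / (1 + 0.0986 × 4.02) = 0.386 / 1.396 = 0.2764.
Mass of bCOD removed per day: Q(S₀ − S) = 3180 × 641.1 g/m³ = 2039 kg/d.
Biomass produced: P_X = Y_obs·Q·ΔS = 0.2764 × 2039 ≈ 563.6 kg VSS/d.

P_X ≈ 564 kg VSS/d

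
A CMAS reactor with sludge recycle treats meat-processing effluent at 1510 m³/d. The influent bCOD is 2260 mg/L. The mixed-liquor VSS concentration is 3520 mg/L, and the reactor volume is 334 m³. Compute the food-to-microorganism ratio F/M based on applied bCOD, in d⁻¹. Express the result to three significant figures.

F/M = applied load / biomass = Q·S₀/(V·X) = 1510 × 2260 / (334.0 × 3520) = 2.903 d⁻¹.

F/M ≈ 2.90 d⁻¹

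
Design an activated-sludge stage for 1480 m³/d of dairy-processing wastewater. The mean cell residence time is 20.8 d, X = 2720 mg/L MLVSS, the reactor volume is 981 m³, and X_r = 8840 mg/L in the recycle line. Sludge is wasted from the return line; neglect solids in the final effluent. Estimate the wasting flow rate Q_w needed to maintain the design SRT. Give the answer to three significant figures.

Q_w ≈ 14.5 m³/d

Q_w = (V·X)/(θ_c X_r) = 981.0 × 2720 / (20.8 × 8840) = 14.51 m³/d.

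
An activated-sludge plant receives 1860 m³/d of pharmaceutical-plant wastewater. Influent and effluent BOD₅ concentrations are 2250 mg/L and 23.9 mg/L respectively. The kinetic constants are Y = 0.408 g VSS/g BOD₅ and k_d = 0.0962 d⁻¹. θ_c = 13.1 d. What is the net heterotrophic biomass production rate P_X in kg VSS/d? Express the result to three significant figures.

Correct the yield for decay: Y_obs = Y/(1 + k_d θ_c) = 0.408 / (1 + 0.0962 × 13.1) = 0.408 / 2.260 = 0.1805.
Substrate removed = Q·(S₀ − S) = 1860 m³/d × (2250 − 23.9) g/m³ = 4.14×10^6 g/d = 4141 kg/d.
Biomass produced: P_X = Y_obs·Q·ΔS = 0.1805 × 4141 ≈ 747.4 kg VSS/d.

P_X ≈ 747 kg VSS/d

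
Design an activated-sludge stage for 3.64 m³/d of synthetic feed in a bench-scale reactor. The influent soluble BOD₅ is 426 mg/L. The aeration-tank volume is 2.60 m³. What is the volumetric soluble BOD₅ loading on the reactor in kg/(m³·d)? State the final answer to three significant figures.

L_v ≈ 0.596 kg soluble BOD₅/(m³·d)

Applied soluble BOD₅ load per unit volume = Q·S₀/V = (3.64 × 426/1000)/2.600 = 0.5964 kg soluble BOD₅·m⁻³·d⁻¹.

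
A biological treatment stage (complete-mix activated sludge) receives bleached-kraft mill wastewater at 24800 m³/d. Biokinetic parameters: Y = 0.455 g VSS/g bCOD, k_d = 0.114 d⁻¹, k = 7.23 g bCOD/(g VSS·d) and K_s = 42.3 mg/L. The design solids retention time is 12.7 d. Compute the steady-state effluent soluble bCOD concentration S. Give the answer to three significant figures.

Effluent substrate depends only on kinetics and SRT: S = K_s(1 + k_d θ_c) / [θ_c(Yk − k_d) − 1] = 42.3 × (1 + 0.114 × 12.7) / [12.7 × (0.455 × 7.23 − 0.114) − 1] = 103.5 / 39.33 = 2.633 mg/L.

S ≈ 2.63 mg/L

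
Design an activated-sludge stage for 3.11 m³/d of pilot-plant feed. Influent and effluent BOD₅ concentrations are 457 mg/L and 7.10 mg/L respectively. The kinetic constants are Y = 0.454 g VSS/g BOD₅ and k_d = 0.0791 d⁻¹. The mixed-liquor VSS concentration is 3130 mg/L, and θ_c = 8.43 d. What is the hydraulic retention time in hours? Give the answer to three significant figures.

τ ≈ 7.92 h

From the SRT design equation V = Y Q (S₀−S) θ_c / [X (1 + k_d θ_c)] = 0.454 × 3.11 × (457 − 7.10) × 8.43 / [3130 × (1 + 0.0791 × 8.43)] = 5.36×10^3 / 5217 = 1.026 m³.
HRT = V/Q = 1.026 m³ / 3.11 m³·d⁻¹ = 0.3300 d × 24 = 7.921 h.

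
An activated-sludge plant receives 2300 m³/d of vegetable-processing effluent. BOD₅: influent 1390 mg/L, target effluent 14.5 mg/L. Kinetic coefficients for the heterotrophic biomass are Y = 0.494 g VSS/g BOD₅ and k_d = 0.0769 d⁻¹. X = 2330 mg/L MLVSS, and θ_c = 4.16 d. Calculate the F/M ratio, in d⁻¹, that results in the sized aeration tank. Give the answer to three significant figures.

F/M ≈ 0.649 d⁻¹

Steady-state biomass mass balance: V·X·(1 + k_d·θ_c) = Y·Q·(S₀ − S)·θ_c, so V = 0.494 × 2300 × (1390 − 14.5) × 4.16 / [2330 × (1 + 0.0769 × 4.16)] = 6.5×10^6 / 3075 = 2114 m³.
F/M = Q·S₀ / (V·X) = 2300 × 1390 / (2114 × 2330) = 0.6490 g BOD₅·(g VSS·d)⁻¹.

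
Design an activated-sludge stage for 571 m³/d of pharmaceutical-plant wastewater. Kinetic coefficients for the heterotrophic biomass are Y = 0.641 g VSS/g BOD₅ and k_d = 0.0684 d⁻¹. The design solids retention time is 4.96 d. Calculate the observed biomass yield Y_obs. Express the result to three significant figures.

The observed yield is Y_obs = Y/(1 + k_d·θ_c) = 0.641 / (1 + 0.0684 × 4.96) = 0.641 / 1.339 = 0.4786 g VSS per g BOD₅ removed.

Y_obs ≈ 0.479 g VSS/g BOD₅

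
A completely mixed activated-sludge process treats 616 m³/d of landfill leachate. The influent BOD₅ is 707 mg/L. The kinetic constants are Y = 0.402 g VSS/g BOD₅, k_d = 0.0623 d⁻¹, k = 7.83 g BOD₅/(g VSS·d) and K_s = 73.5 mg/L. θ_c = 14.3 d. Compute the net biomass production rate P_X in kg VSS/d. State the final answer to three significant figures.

P_X ≈ 92.2 kg VSS/d

From the Monod/SRT balance for a CMAS, S = K_s·(1+k_d θ_c)/[θ_c·(Y k − k_d) − 1] = 73.5 × (1 + 0.0623 × 14.3) / [14.3 × (0.402 × 7.83 − 0.0623) − 1] = 139.0 / 43.12 = 3.223 mg/L.
Observed yield with endogenous decay: Y_obs = Y / (1 + k_d·θ_c) = 0.402 / (1 + 0.0623 × 14.3) = 0.402 / 1.891 = 0.2126 g VSS/g BOD₅.
Q·(S₀ − S) = 616 × (707 − 3.22) × 10⁻³ = 433.5 kg/d removed.
P_X = Y_obs · Q(S₀ − S) = 0.2126 × 433.5 = 92.17 kg VSS/d.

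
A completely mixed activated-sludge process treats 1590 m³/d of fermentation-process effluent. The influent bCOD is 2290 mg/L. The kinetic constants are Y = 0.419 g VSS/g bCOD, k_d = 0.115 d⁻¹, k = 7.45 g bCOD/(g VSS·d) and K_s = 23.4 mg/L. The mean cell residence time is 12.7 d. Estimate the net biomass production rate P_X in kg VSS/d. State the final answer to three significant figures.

P_X ≈ 620 kg VSS/d

Effluent substrate depends only on kinetics and SRT: S = K_s(1 + k_d θ_c) / [θ_c(Yk − k_d) − 1] = 23.4 × (1 + 0.115 × 12.7) / [12.7 × (0.419 × 7.45 − 0.115) − 1] = 57.58 / 37.18 = 1.548 mg/L.
The observed yield is Y_obs = Y/(1 + k_d·θ_c) = 0.419 / (1 + 0.115 × 12.7) = 0.419 / 2.460 = 0.1703 g VSS per g bCOD removed.
Substrate removed = Q·(S₀ − S) = 1590 m³/d × (2290 − 1.55) g/m³ = 3.64×10^6 g/d = 3639 kg/d.
So the net sludge growth is P_X = 0.1703 × 3639 = 619.6 kg VSS/d.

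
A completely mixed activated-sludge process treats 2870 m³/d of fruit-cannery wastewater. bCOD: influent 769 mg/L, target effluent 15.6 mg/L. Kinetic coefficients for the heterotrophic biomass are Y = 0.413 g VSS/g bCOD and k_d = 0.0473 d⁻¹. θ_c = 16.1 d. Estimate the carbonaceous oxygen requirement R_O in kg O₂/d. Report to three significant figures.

Observed yield with endogenous decay: Y_obs = Y / (1 + k_d·θ_c) = 0.413 / (1 + 0.0473 × 16.1) = 0.413 / 1.762 = 0.2345 g VSS/g bCOD.
Substrate removed = Q·(S₀ − S) = 2870 m³/d × (769 − 15.6) g/m³ = 2.16×10^6 g/d = 2162 kg/d.
P_X = Y_obs·Q·(S₀ − S) = 0.2345 × 2162 = 507.0 kg VSS/d.
R_O = Q·(S₀ − S) − 1.42·P_X = 2162 − 1.42 × 507.0 = 1442 kg O₂/d.

R_O ≈ 1440 kg O₂/d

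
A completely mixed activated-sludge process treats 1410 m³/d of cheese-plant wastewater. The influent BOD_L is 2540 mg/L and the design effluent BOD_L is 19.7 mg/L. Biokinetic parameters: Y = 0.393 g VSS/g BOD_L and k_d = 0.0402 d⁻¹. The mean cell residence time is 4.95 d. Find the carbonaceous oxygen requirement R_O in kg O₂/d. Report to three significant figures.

Y_obs = Y / (1 + k_d θ_c) = 0.393 / (1 + 0.0402 × 4.95) = 0.393 / 1.199 = 0.3278.
Mass of BOD_L removed per day: Q(S₀ − S) = 1410 × 2520 g/m³ = 3554 kg/d.
P_X = Y_obs·Q·(S₀ − S) = 0.3278 × 3554 = 1165 kg VSS/d.
R_O = Q·ΔS − 1.42 P_X = 3554 − 1654 = 1900 kg O₂/d.

R_O ≈ 1900 kg O₂/d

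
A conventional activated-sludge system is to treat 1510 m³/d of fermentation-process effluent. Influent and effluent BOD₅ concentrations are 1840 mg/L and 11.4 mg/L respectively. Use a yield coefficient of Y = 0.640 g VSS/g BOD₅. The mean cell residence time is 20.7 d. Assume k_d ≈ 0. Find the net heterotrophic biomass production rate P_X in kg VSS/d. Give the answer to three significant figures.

P_X ≈ 1770 kg VSS/d

With endogenous decay neglected, the observed yield equals the true yield: Y_obs = Y = 0.640 g VSS/g BOD₅.
ΔS = 1840 − 11.4 = 1829 mg/L, so the substrate removal rate is 1510 × 1829/1000 = 2761 kg BOD₅/d.
So the net sludge growth is P_X = 0.6400 × 2761 = 1767 kg VSS/d.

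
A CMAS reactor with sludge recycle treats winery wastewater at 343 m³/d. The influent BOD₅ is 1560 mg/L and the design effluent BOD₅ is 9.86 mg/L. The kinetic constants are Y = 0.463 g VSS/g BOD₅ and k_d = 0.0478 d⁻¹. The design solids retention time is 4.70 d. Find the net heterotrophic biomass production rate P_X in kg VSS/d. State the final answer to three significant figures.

P_X ≈ 201 kg VSS/d

Observed yield with endogenous decay: Y_obs = Y / (1 + k_d·θ_c) = 0.463 / (1 + 0.0478 × 4.70) = 0.463 / 1.225 = 0.3781 g VSS/g BOD₅.
ΔS = 1560 − 9.86 = 1550 mg/L, so the substrate removal rate is 343 × 1550/1000 = 531.7 kg BOD₅/d.
So the net sludge growth is P_X = 0.3781 × 531.7 = 201.0 kg VSS/d.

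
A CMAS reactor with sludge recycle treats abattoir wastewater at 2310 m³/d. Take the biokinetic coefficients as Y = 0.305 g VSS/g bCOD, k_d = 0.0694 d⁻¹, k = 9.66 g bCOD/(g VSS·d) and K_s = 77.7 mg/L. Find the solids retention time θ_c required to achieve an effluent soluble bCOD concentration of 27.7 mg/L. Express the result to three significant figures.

θ_c ≈ 1.42 d

From 1/θ_c = Y·k·S/(K_s + S) − k_d: Y·k·S/(K_s+S) = 0.305 × 9.66 × 27.7 / (77.7 + 27.7) = 0.7743 d⁻¹.
Then 1/θ_c = μ − k_d = 0.7743 − 0.0694 = 0.7049 d⁻¹, giving θ_c = 1.419 d.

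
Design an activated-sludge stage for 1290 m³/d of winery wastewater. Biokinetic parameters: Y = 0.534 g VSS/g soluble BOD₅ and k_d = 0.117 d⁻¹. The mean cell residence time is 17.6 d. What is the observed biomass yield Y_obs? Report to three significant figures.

Y_obs ≈ 0.175 g VSS/g soluble BOD₅

Y_obs = Y / (1 + k_d θ_c) = 0.534 / (1 + 0.117 × 17.6) = 0.534 / 3.059 = 0.1746.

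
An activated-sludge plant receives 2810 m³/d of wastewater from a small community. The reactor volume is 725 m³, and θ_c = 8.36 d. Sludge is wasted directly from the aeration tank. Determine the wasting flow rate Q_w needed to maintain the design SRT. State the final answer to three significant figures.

For wasting at MLVSS concentration, Q_w = V/θ_c = 725.0/8.36 = 86.72 m³/d.

Q_w ≈ 86.7 m³/d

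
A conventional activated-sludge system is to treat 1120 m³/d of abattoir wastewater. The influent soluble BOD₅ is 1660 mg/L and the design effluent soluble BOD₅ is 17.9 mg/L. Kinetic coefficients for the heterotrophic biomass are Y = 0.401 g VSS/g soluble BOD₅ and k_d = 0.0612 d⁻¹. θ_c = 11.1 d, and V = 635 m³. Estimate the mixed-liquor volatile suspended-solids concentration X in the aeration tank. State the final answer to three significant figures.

X ≈ 7680 mg/L

From V·X·(1 + k_d·θ_c) = Y·Q·(S₀ − S)·θ_c: X = 0.401 × 1120 × (1660 − 17.9) × 11.1 / [635 × (1 + 0.0612 × 11.1)] = 7677 mg/L.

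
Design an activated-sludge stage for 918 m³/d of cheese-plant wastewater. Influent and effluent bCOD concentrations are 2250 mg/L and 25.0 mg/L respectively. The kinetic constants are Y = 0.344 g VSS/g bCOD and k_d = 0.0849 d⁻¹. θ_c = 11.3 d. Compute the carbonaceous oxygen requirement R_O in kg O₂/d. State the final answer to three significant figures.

Y_obs = Y / (1 + k_d θ_c) = 0.344 / (1 + 0.0849 × 11.3) = 0.344 / 1.959 = 0.1756.
Mass of bCOD removed per day: Q(S₀ − S) = 918 × 2225 g/m³ = 2043 kg/d.
P_X = Y_obs·Q·(S₀ − S) = 0.1756 × 2043 = 358.6 kg VSS/d.
Carbonaceous O₂ demand = substrate oxidised − cell-mass equivalent = 2043 − 1.42 × 358.6 = 1533 kg O₂/d.

R_O ≈ 1530 kg O₂/d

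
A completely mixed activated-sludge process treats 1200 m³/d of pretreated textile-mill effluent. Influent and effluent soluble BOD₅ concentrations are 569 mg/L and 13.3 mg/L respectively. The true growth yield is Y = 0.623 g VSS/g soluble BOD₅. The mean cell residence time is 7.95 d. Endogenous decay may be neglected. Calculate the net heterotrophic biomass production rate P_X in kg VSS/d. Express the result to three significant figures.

P_X ≈ 415 kg VSS/d

Since k_d ≈ 0, Y_obs = Y = 0.623 g VSS/g soluble BOD₅.
ΔS = 569 − 13.3 = 555.7 mg/L, so the substrate removal rate is 1200 × 555.7/1000 = 666.8 kg soluble BOD₅/d.
Biomass produced: P_X = Y_obs·Q·ΔS = 0.6230 × 666.8 ≈ 415.4 kg VSS/d.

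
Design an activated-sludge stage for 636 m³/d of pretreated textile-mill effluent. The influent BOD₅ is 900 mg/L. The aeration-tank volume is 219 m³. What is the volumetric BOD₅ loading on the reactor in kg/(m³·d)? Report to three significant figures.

L_v ≈ 2.61 kg BOD₅/(m³·d)

L_v = Q S₀ / V = 636 × 900 × 10⁻³ / 219.0 = 2.614 kg/(m³·d).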